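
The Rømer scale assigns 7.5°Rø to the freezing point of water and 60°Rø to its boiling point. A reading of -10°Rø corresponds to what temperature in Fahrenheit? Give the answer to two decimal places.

Linear interpolation between the fixed points: C = (-10 - 7.5) × 100 / (60 - 7.5) = -33.3333°C.
Then -33.3333 × 1.8 + 32 = -28.00°F.

-28.00°F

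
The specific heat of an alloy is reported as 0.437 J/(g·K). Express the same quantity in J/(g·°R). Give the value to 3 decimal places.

0.243 J/(g·°R)

The quantity depends on a temperature interval, so only the ratio of degree sizes applies; the offset between the scales is irrelevant.
A change of 1°R is a change of 5/9 K, so per °R the value is 0.437 × 5/9 = 0.243.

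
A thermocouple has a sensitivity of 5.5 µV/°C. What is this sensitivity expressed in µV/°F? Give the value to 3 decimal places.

3.056 µV/°F

The quantity depends on a temperature interval, so only the ratio of degree sizes applies; the offset between the scales is irrelevant.
A change of 1°F is a change of 5/9°C, so per °F the value is 5.5 × 5/9 = 3.056.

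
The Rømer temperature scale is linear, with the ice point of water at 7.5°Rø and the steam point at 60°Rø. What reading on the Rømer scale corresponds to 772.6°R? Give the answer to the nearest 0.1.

89.4°Rø

First in Celsius: (772.6 - 491.67) × 5/9 = 156.0722°C.
Linearly onto the Rømer scale: 7.5 + (156.0722 / 100) × (60 - 7.5) = 89.4°Rø.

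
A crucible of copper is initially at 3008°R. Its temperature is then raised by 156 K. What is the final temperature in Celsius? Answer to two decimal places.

Initial temperature in Celsius: (3008 - 491.67) × 5/9 = 1397.9611°C.
The 156 K change is an interval; Kelvin and Celsius degrees are the same size, so ΔC = +156°C.
Final Celsius temperature: 1397.9611 + 156.0000 = 1553.9611°C.

1553.96°C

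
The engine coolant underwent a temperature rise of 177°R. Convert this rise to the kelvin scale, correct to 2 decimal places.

Only the scale ratio 5/9 matters for a change in temperature.
177 × 5/9 = 98.33.

98.33 K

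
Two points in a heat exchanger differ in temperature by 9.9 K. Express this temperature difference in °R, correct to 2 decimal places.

17.82°R

An interval of 1 K corresponds to 1.8°R.
9.9 × 1.8 = 17.82.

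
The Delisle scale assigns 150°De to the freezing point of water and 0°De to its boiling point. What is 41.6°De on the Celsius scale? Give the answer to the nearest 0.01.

Linear interpolation between the fixed points: C = (41.6 - 150) × 100 / (0 - 150) = 72.2667°C.

72.27°C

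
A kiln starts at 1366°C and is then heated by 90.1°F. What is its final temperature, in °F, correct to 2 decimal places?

The 90.1°F change is an interval, so only the factor 5/9 applies: +90.1 × 5/9 = +50.0556°C.
Final Celsius temperature: 1366.0000 + 50.0556 = 1416.0556°C.
In Fahrenheit: 1416.0556 × 1.8 + 32 = 2580.90°F.

2580.90°F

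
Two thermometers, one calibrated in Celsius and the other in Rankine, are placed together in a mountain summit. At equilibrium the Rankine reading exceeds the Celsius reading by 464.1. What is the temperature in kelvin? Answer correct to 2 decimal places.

238.69 K

Let x be the Celsius reading; then the Rankine reading is 1.8·x + 491.67.
(1.8·x + 491.67) - x = 464.1  ⇒  (0.8)·x = -27.57  ⇒  x = -34.4625°C.
In kelvin: -34.4625 + 273.15 = 238.69 K.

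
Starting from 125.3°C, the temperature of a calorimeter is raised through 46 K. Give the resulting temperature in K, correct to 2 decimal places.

444.45 K

The 46 K change is an interval; Kelvin and Celsius degrees are the same size, so ΔC = +46°C.
Final Celsius temperature: 125.3000 + 46.0000 = 171.3000°C.
In kelvin: 171.3000 + 273.15 = 444.45 K.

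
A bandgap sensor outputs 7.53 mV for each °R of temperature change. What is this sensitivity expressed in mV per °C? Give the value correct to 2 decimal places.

13.55 mV per °C

Since only a temperature interval is involved, the additive offset between the scales drops out.
A change of 1°C is a change of 1.8°R, so per °C the value is 7.53 × 1.8 = 13.55.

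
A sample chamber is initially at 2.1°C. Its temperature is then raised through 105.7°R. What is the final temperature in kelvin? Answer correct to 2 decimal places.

The 105.7°R change is an interval, so only the factor 5/9 applies: +105.7 × 5/9 = +58.7222°C.
Final Celsius temperature: 2.1000 + 58.7222 = 60.8222°C.
In kelvin: 60.8222 + 273.15 = 333.97 K.

333.97 K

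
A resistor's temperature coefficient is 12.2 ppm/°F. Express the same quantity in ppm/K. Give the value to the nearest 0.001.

The quantity depends on a temperature interval, so only the ratio of degree sizes applies; the offset between the scales is irrelevant.
A change of 1 K is a change of 1.8°F, so per K the value is 12.2 × 1.8 = 21.960.

21.960 ppm/K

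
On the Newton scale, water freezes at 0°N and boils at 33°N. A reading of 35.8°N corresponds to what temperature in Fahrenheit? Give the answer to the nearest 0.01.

227.27°F

Linear interpolation between the fixed points: C = (35.8 - 0) × 100 / (33 - 0) = 108.4848°C.
Then 108.4848 × 1.8 + 32 = 227.27°F.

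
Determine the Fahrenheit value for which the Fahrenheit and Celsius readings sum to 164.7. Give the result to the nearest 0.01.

Let F be the Fahrenheit reading. The Celsius reading is C = 5/9·F - 17.7778.
Require F + C = 164.7: (14/9)·F - 17.7778 = 164.7.
F = (164.7 + 17.7778) / (14/9) = 117.31.

117.31°F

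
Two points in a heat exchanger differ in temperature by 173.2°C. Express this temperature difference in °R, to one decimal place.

311.8°R

Only the scale ratio 1.8 matters for a change in temperature.
173.2 × 1.8 = 311.8.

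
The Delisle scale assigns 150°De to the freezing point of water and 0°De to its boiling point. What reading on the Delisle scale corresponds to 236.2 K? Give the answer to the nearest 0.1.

205.4°De

First in Celsius: 236.2 - 273.15 = -36.9500°C.
Linearly onto the Delisle scale: 150 + (-36.9500 / 100) × (0 - 150) = 205.4°De.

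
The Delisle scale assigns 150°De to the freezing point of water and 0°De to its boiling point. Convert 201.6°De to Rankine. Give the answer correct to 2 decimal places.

Linear interpolation between the fixed points: C = (201.6 - 150) × 100 / (0 - 150) = -34.4000°C.
Then -34.4000 × 1.8 + 491.67 = 429.75°R.

429.75°R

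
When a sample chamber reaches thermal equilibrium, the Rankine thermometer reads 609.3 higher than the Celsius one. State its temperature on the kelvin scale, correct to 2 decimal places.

420.19 K

Let x be the Celsius reading; then the Rankine reading is 1.8·x + 491.67.
(1.8·x + 491.67) - x = 609.3  ⇒  (0.8)·x = 117.63  ⇒  x = 147.0375°C.
In kelvin: 147.0375 + 273.15 = 420.19 K.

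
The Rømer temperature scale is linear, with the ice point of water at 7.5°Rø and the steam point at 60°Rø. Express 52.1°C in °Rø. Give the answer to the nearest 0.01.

34.85°Rø

Linearly onto the Rømer scale: 7.5 + (52.1000 / 100) × (60 - 7.5) = 34.85°Rø.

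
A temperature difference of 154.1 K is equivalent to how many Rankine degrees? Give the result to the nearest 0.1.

An interval of 1 K corresponds to 1.8°R.
154.1 × 1.8 = 277.4.

277.4°R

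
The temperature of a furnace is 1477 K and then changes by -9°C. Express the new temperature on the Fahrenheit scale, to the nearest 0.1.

2182.7°F

Initial temperature in Celsius: 1477 - 273.15 = 1203.8500°C.
Final Celsius temperature: 1203.8500 - 9.0000 = 1194.8500°C.
In Fahrenheit: 1194.8500 × 1.8 + 32 = 2182.7°F.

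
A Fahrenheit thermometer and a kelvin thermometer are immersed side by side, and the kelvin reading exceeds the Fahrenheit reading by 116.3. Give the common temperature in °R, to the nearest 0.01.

772.58°R

Let x be the Fahrenheit reading; then the kelvin reading is 5/9·x + 255.372.
(5/9·x + 255.372) - x = 116.3  ⇒  (-4/9)·x = -139.072  ⇒  x = 312.9125°F.
In Celsius: (312.9125 - 32) × 5/9 = 156.0625°C.
In Rankine: 156.0625 × 1.8 + 491.67 = 772.58°R.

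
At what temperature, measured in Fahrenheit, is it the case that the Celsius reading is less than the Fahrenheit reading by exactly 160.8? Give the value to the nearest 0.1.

Let F be the Fahrenheit reading. The Celsius reading is C = 5/9·F - 17.7778.
Require C - F = -160.8: (-4/9)·F - 17.7778 = -160.8.
F = (-160.8 + 17.7778) / (-4/9) = 321.8.

321.8°F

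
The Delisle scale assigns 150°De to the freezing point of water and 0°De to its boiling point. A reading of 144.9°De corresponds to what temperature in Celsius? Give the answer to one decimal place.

3.4°C

Linear interpolation between the fixed points: C = (144.9 - 150) × 100 / (0 - 150) = 3.4000°C.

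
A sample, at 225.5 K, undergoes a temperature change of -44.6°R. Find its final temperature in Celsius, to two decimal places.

Initial temperature in Celsius: 225.5 - 273.15 = -47.6500°C.
The 44.6°R change is an interval, so only the factor 5/9 applies: -44.6 × 5/9 = -24.7778°C.
Final Celsius temperature: -47.6500 - 24.7778 = -72.4278°C.

-72.43°C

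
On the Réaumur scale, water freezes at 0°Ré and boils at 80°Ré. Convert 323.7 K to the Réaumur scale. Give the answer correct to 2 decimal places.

40.44°Ré

First in Celsius: 323.7 - 273.15 = 50.5500°C.
Linearly onto the Réaumur scale: 0 + (50.5500 / 100) × (80 - 0) = 40.44°Ré.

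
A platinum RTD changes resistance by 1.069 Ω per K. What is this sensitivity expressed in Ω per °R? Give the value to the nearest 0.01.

0.59 Ω per °R

The quantity depends on a temperature interval, so only the ratio of degree sizes applies; the offset between the scales is irrelevant.
A change of 1°R is a change of 5/9 K, so per °R the value is 1.069 × 5/9 = 0.59.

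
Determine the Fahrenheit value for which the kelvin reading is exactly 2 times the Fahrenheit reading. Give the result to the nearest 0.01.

176.80°F

Let F be the Fahrenheit reading. The kelvin reading is K = 5/9·F + 255.372.
Require K = 2·F: 5/9·F + 255.372 = 2·F.
(-13/9)·F = -255.372  ⇒  F = 176.80.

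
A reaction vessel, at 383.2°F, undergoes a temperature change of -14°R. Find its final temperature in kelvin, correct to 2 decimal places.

Initial temperature in Celsius: (383.2 - 32) × 5/9 = 195.1111°C.
The 14°R change is an interval, so only the factor 5/9 applies: -14 × 5/9 = -7.7778°C.
Final Celsius temperature: 195.1111 - 7.7778 = 187.3333°C.
In kelvin: 187.3333 + 273.15 = 460.48 K.

460.48 K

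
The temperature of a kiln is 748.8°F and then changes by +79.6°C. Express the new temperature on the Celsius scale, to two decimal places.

Initial temperature in Celsius: (748.8 - 32) × 5/9 = 398.2222°C.
Final Celsius temperature: 398.2222 + 79.6000 = 477.8222°C.

477.82°C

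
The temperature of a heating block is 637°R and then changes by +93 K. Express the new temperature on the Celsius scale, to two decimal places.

Initial temperature in Celsius: (637 - 491.67) × 5/9 = 80.7389°C.
The 93 K change is an interval; Kelvin and Celsius degrees are the same size, so ΔC = +93°C.
Final Celsius temperature: 80.7389 + 93.0000 = 173.7389°C.

173.74°C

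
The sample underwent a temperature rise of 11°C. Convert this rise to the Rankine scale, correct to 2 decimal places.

19.80°R

An interval of 1°C corresponds to 1.8°R.
11 × 1.8 = 19.80.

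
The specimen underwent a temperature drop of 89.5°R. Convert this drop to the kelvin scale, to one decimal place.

49.7 K

Only the scale ratio 5/9 matters for a change in temperature.
89.5 × 5/9 = 49.7.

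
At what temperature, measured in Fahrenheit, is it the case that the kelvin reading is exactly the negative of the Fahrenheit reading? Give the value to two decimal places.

-164.17°F

Let F be the Fahrenheit reading. The kelvin reading is K = 5/9·F + 255.372.
Require K = -1·F: 5/9·F + 255.372 = -1·F.
(14/9)·F = -255.372  ⇒  F = -164.17.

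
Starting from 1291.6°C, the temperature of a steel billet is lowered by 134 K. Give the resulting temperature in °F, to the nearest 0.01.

The 134 K change is an interval; Kelvin and Celsius degrees are the same size, so ΔC = -134°C.
Final Celsius temperature: 1291.6000 - 134.0000 = 1157.6000°C.
In Fahrenheit: 1157.6000 × 1.8 + 32 = 2115.68°F.

2115.68°F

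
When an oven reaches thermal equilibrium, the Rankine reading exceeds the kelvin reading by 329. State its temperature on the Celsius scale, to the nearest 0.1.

138.1°C

Let x be the kelvin reading; then the Rankine reading is 1.8·x.
(1.8·x) - x = 329  ⇒  (0.8)·x = 329  ⇒  x = 411.2500 K.
In Celsius: 411.25 - 273.15 = 138.1°C.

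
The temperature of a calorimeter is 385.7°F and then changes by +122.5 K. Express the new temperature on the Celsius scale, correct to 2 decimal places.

319.00°C

Initial temperature in Celsius: (385.7 - 32) × 5/9 = 196.5000°C.
The 122.5 K change is an interval; Kelvin and Celsius degrees are the same size, so ΔC = +122.5°C.
Final Celsius temperature: 196.5000 + 122.5000 = 319.0000°C.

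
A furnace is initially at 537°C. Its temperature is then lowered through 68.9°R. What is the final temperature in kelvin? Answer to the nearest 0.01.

The 68.9°R change is an interval, so only the factor 5/9 applies: -68.9 × 5/9 = -38.2778°C.
Final Celsius temperature: 537.0000 - 38.2778 = 498.7222°C.
In kelvin: 498.7222 + 273.15 = 771.87 K.

771.87 K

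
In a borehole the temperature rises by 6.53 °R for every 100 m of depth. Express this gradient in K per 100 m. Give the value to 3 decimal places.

Since only a temperature interval is involved, the additive offset between the scales drops out.
A change of 1°R is a change of 5/9 K, so 6.53 × 5/9 = 3.628.

3.628 K/100 m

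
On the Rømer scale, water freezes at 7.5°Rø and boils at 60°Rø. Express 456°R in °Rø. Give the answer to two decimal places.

-2.90°Rø

First in Celsius: (456 - 491.67) × 5/9 = -19.8167°C.
Linearly onto the Rømer scale: 7.5 + (-19.8167 / 100) × (60 - 7.5) = -2.90°Rø.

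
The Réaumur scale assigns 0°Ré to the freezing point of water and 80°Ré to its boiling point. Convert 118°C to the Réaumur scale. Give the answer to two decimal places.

Linearly onto the Réaumur scale: 0 + (118.0000 / 100) × (80 - 0) = 94.40°Ré.

94.40°Ré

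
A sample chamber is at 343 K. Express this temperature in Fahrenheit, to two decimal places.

In Celsius: 343 - 273.15 = 69.8500°C.
In Fahrenheit: 69.8500 × 1.8 + 32 = 157.73°F.

157.73°F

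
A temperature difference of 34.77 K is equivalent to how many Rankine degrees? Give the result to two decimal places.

For a temperature interval the offset drops out; only the factor 1.8 applies.
34.77 × 1.8 = 62.59.

62.59°R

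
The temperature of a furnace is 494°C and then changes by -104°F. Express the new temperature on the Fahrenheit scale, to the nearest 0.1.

The 104°F change is an interval, so only the factor 5/9 applies: -104 × 5/9 = -57.7778°C.
Final Celsius temperature: 494.0000 - 57.7778 = 436.2222°C.
In Fahrenheit: 436.2222 × 1.8 + 32 = 817.2°F.

817.2°F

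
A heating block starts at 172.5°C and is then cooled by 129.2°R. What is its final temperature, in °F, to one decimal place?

The 129.2°R change is an interval, so only the factor 5/9 applies: -129.2 × 5/9 = -71.7778°C.
Final Celsius temperature: 172.5000 - 71.7778 = 100.7222°C.
In Fahrenheit: 100.7222 × 1.8 + 32 = 213.3°F.

213.3°F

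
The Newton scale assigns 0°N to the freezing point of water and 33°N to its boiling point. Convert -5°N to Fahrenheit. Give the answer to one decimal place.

Linear interpolation between the fixed points: C = (-5 - 0) × 100 / (33 - 0) = -15.1515°C.
Then -15.1515 × 1.8 + 32 = 4.7°F.

4.7°F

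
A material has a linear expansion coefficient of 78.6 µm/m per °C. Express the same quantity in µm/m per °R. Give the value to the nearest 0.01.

43.67 µm/m per °R

Since only a temperature interval is involved, the additive offset between the scales drops out.
A change of 1°R is a change of 5/9°C, so per °R the value is 78.6 × 5/9 = 43.67.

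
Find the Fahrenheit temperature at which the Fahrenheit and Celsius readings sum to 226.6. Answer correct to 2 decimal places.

157.10°F

Let F be the Fahrenheit reading. The Celsius reading is C = 5/9·F - 17.7778.
Require F + C = 226.6: (14/9)·F - 17.7778 = 226.6.
F = (226.6 + 17.7778) / (14/9) = 157.10.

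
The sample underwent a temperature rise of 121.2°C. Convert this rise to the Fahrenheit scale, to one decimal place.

218.2°F

For a temperature interval the offset drops out; only the factor 1.8 applies.
121.2 × 1.8 = 218.2.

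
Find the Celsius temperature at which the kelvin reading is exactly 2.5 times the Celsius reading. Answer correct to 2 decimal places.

Let C be the Celsius reading. The kelvin reading is K = 1·C + 273.15.
Require K = 2.5·C: 1·C + 273.15 = 2.5·C.
(-1.5)·C = -273.15  ⇒  C = 182.10.

182.10°C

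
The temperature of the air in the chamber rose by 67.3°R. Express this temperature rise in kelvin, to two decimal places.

Only the scale ratio 5/9 matters for a change in temperature.
67.3 × 5/9 = 37.39.

37.39 K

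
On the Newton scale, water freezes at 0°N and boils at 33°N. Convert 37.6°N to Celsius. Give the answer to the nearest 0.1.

113.9°C

Linear interpolation between the fixed points: C = (37.6 - 0) × 100 / (33 - 0) = 113.9394°C.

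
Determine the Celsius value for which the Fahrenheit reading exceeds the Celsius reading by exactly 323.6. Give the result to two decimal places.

Let C be the Celsius reading. The Fahrenheit reading is F = 1.8·C + 32.
Require F - C = 323.6: (0.8)·C + 32 = 323.6.
C = (323.6 - 32) / (0.8) = 364.50.

364.50°C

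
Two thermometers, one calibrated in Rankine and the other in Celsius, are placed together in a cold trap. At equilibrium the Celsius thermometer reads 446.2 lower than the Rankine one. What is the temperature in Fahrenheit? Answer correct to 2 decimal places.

-70.31°F

Let x be the Rankine reading; then the Celsius reading is 5/9·x - 273.15.
(5/9·x - 273.15) - x = -446.2  ⇒  (-4/9)·x = -173.05  ⇒  x = 389.3625°R.
In Celsius: (389.3625 - 491.67) × 5/9 = -56.8375°C.
In Fahrenheit: -56.8375 × 1.8 + 32 = -70.31°F.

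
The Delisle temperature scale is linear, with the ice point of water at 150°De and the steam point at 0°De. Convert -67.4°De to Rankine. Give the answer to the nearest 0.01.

752.55°R

Linear interpolation between the fixed points: C = (-67.4 - 150) × 100 / (0 - 150) = 144.9333°C.
Then 144.9333 × 1.8 + 491.67 = 752.55°R.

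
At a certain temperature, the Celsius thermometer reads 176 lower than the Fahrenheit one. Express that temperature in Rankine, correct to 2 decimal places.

Let x be the Fahrenheit reading; then the Celsius reading is 5/9·x - 17.7778.
(5/9·x - 17.7778) - x = -176  ⇒  (-4/9)·x = -158.222  ⇒  x = 356.0000°F.
In Celsius: (356 - 32) × 5/9 = 180.0000°C.
In Rankine: 180.0000 × 1.8 + 491.67 = 815.67°R.

815.67°R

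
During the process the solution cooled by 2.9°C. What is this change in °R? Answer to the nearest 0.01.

5.22°R

Only the scale ratio 1.8 matters for a change in temperature.
2.9 × 1.8 = 5.22.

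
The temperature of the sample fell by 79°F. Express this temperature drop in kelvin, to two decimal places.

43.89 K

An interval of 1°F corresponds to 5/9 K.
79 × 5/9 = 43.89.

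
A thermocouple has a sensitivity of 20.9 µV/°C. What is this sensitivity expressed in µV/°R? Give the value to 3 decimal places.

Since only a temperature interval is involved, the additive offset between the scales drops out.
A change of 1°R is a change of 5/9°C, so per °R the value is 20.9 × 5/9 = 11.611.

11.611 µV/°R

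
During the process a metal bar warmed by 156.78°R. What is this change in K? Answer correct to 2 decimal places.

Only the scale ratio 5/9 matters for a change in temperature.
156.78 × 5/9 = 87.10.

87.10 K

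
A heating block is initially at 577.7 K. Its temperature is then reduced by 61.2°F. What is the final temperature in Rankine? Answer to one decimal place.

Initial temperature in Celsius: 577.7 - 273.15 = 304.5500°C.
The 61.2°F change is an interval, so only the factor 5/9 applies: -61.2 × 5/9 = -34.0000°C.
Final Celsius temperature: 304.5500 - 34.0000 = 270.5500°C.
In Rankine: 270.5500 × 1.8 + 491.67 = 978.7°R.

978.7°R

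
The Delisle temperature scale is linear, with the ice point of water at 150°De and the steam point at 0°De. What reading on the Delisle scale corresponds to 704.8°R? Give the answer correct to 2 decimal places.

First in Celsius: (704.8 - 491.67) × 5/9 = 118.4056°C.
Linearly onto the Delisle scale: 150 + (118.4056 / 100) × (0 - 150) = -27.61°De.

-27.61°De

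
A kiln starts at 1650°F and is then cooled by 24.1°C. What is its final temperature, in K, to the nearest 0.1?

1147.9 K

Initial temperature in Celsius: (1650 - 32) × 5/9 = 898.8889°C.
Final Celsius temperature: 898.8889 - 24.1000 = 874.7889°C.
In kelvin: 874.7889 + 273.15 = 1147.9 K.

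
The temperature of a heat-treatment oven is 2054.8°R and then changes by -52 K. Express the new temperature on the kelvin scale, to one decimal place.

Initial temperature in Celsius: (2054.8 - 491.67) × 5/9 = 868.4056°C.
The 52 K change is an interval; Kelvin and Celsius degrees are the same size, so ΔC = -52°C.
Final Celsius temperature: 868.4056 - 52.0000 = 816.4056°C.
In kelvin: 816.4056 + 273.15 = 1089.6 K.

1089.6 K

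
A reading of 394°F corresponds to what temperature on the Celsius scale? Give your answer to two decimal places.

201.11°C

In Celsius: (394 - 32) × 5/9 = 201.1111°C.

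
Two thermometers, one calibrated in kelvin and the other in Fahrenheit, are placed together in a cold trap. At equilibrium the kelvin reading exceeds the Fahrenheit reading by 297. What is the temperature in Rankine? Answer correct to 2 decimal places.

366.01°R

Let x be the kelvin reading; then the Fahrenheit reading is 1.8·x - 459.67.
(1.8·x - 459.67) - x = -297  ⇒  (0.8)·x = 162.67  ⇒  x = 203.3375 K.
In Celsius: 203.3375 - 273.15 = -69.8125°C.
In Rankine: -69.8125 × 1.8 + 491.67 = 366.01°R.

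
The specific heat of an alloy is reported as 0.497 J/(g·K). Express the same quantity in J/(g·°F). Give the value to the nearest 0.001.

0.276 J/(g·°F)

Since only a temperature interval is involved, the additive offset between the scales drops out.
A change of 1°F is a change of 5/9 K, so per °F the value is 0.497 × 5/9 = 0.276.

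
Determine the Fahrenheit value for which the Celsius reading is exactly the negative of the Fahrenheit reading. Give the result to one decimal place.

Let F be the Fahrenheit reading. The Celsius reading is C = 5/9·F - 17.7778.
Require C = -1·F: 5/9·F - 17.7778 = -1·F.
(14/9)·F = 17.7778  ⇒  F = 11.4.

11.4°F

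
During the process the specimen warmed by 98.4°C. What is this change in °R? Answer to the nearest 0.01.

An interval of 1°C corresponds to 1.8°R.
98.4 × 1.8 = 177.12.

177.12°R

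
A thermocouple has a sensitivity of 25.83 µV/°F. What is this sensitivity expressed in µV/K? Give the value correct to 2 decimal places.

46.49 µV/K

The quantity depends on a temperature interval, so only the ratio of degree sizes applies; the offset between the scales is irrelevant.
A change of 1 K is a change of 1.8°F, so per K the value is 25.83 × 1.8 = 46.49.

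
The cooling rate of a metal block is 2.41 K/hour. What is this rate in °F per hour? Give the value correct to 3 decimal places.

4.338 °F/hour

Since only a temperature interval is involved, the additive offset between the scales drops out.
A change of 1 K is a change of 1.8°F, so 2.41 × 1.8 = 4.338.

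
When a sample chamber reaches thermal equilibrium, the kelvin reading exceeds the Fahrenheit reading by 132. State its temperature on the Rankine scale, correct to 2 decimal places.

Let x be the kelvin reading; then the Fahrenheit reading is 1.8·x - 459.67.
(1.8·x - 459.67) - x = -132  ⇒  (0.8)·x = 327.67  ⇒  x = 409.5875 K.
In Celsius: 409.5875 - 273.15 = 136.4375°C.
In Rankine: 136.4375 × 1.8 + 491.67 = 737.26°R.

737.26°R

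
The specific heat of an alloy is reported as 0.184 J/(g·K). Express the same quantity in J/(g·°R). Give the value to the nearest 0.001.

0.102 J/(g·°R)

The quantity depends on a temperature interval, so only the ratio of degree sizes applies; the offset between the scales is irrelevant.
A change of 1°R is a change of 5/9 K, so per °R the value is 0.184 × 5/9 = 0.102.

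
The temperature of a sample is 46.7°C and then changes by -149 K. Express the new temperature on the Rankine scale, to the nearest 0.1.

The 149 K change is an interval; Kelvin and Celsius degrees are the same size, so ΔC = -149°C.
Final Celsius temperature: 46.7000 - 149.0000 = -102.3000°C.
In Rankine: -102.3000 × 1.8 + 491.67 = 307.5°R.

307.5°R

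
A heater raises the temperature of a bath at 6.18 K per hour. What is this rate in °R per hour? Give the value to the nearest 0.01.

The quantity depends on a temperature interval, so only the ratio of degree sizes applies; the offset between the scales is irrelevant.
A change of 1 K is a change of 1.8°R, so 6.18 × 1.8 = 11.12.

11.12 °R/hour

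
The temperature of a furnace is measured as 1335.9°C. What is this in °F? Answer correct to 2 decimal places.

In Fahrenheit: 1335.9000 × 1.8 + 32 = 2436.62°F.

2436.62°F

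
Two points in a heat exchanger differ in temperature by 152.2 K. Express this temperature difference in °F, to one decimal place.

274.0°F

An interval of 1 K corresponds to 1.8°F.
152.2 × 1.8 = 274.0.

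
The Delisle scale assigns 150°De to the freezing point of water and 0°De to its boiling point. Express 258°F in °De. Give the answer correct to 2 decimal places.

First in Celsius: (258 - 32) × 5/9 = 125.5556°C.
Linearly onto the Delisle scale: 150 + (125.5556 / 100) × (0 - 150) = -38.33°De.

-38.33°De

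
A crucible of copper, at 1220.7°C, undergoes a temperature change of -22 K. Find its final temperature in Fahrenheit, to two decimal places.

2189.66°F

The 22 K change is an interval; Kelvin and Celsius degrees are the same size, so ΔC = -22°C.
Final Celsius temperature: 1220.7000 - 22.0000 = 1198.7000°C.
In Fahrenheit: 1198.7000 × 1.8 + 32 = 2189.66°F.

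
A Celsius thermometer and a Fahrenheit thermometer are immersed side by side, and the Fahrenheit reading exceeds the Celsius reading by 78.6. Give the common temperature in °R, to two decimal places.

Let x be the Celsius reading; then the Fahrenheit reading is 1.8·x + 32.
(1.8·x + 32) - x = 78.6  ⇒  (0.8)·x = 46.6  ⇒  x = 58.2500°C.
In Rankine: 58.2500 × 1.8 + 491.67 = 596.52°R.

596.52°R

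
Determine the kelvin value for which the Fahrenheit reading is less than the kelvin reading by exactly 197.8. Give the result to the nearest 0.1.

Let K be the kelvin reading. The Fahrenheit reading is F = 1.8·K - 459.67.
Require F - K = -197.8: (0.8)·K - 459.67 = -197.8.
K = (-197.8 + 459.67) / (0.8) = 327.3.

327.3 K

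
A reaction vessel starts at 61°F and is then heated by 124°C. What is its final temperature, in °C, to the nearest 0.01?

140.11°C

Initial temperature in Celsius: (61 - 32) × 5/9 = 16.1111°C.
Final Celsius temperature: 16.1111 + 124.0000 = 140.1111°C.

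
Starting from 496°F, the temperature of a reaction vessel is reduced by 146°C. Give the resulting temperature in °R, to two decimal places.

Initial temperature in Celsius: (496 - 32) × 5/9 = 257.7778°C.
Final Celsius temperature: 257.7778 - 146.0000 = 111.7778°C.
In Rankine: 111.7778 × 1.8 + 491.67 = 692.87°R.

692.87°R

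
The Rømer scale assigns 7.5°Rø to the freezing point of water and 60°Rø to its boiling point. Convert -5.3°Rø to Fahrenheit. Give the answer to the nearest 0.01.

-11.89°F

Linear interpolation between the fixed points: C = (-5.3 - 7.5) × 100 / (60 - 7.5) = -24.3810°C.
Then -24.3810 × 1.8 + 32 = -11.89°F.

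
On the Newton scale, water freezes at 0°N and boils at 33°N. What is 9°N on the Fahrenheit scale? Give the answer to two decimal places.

81.09°F

Linear interpolation between the fixed points: C = (9 - 0) × 100 / (33 - 0) = 27.2727°C.
Then 27.2727 × 1.8 + 32 = 81.09°F.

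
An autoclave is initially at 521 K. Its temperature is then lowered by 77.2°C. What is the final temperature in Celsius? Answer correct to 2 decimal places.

170.65°C

Initial temperature in Celsius: 521 - 273.15 = 247.8500°C.
Final Celsius temperature: 247.8500 - 77.2000 = 170.6500°C.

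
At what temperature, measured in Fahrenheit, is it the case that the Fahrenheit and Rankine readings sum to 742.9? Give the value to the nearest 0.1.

Let F be the Fahrenheit reading. The Rankine reading is R = 1·F + 459.67.
Require F + R = 742.9: (2)·F + 459.67 = 742.9.
F = (742.9 - 459.67) / (2) = 141.6.

141.6°F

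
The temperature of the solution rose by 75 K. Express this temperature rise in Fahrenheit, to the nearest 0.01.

135.00°F

For a temperature interval the offset drops out; only the factor 1.8 applies.
75 × 1.8 = 135.00.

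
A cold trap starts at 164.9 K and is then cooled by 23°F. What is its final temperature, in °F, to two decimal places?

-185.85°F

Initial temperature in Celsius: 164.9 - 273.15 = -108.2500°C.
The 23°F change is an interval, so only the factor 5/9 applies: -23 × 5/9 = -12.7778°C.
Final Celsius temperature: -108.2500 - 12.7778 = -121.0278°C.
In Fahrenheit: -121.0278 × 1.8 + 32 = -185.85°F.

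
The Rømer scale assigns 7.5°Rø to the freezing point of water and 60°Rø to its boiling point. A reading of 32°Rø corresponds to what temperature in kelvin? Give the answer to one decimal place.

Linear interpolation between the fixed points: C = (32 - 7.5) × 100 / (60 - 7.5) = 46.6667°C.
Then 46.6667 + 273.15 = 319.8 K.

319.8 K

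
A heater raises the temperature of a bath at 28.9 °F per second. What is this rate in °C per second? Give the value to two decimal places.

Since only a temperature interval is involved, the additive offset between the scales drops out.
A change of 1°F is a change of 5/9°C, so 28.9 × 5/9 = 16.06.

16.06 °C/second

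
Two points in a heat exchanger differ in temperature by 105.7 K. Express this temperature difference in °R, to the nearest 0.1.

For a temperature interval the offset drops out; only the factor 1.8 applies.
105.7 × 1.8 = 190.3.

190.3°R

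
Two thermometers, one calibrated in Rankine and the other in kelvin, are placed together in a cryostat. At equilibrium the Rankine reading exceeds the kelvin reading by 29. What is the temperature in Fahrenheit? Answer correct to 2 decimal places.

-394.42°F

Let x be the Rankine reading; then the kelvin reading is 5/9·x.
(5/9·x) - x = -29  ⇒  (-4/9)·x = -29  ⇒  x = 65.2500°R.
In Celsius: (65.25 - 491.67) × 5/9 = -236.9000°C.
In Fahrenheit: -236.9000 × 1.8 + 32 = -394.42°F.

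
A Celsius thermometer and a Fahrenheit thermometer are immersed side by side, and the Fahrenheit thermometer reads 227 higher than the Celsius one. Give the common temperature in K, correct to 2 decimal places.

516.90 K

Let x be the Celsius reading; then the Fahrenheit reading is 1.8·x + 32.
(1.8·x + 32) - x = 227  ⇒  (0.8)·x = 195  ⇒  x = 243.7500°C.
In kelvin: 243.7500 + 273.15 = 516.90 K.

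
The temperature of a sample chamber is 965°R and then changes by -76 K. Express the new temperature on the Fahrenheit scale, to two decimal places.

368.53°F

Initial temperature in Celsius: (965 - 491.67) × 5/9 = 262.9611°C.
The 76 K change is an interval; Kelvin and Celsius degrees are the same size, so ΔC = -76°C.
Final Celsius temperature: 262.9611 - 76.0000 = 186.9611°C.
In Fahrenheit: 186.9611 × 1.8 + 32 = 368.53°F.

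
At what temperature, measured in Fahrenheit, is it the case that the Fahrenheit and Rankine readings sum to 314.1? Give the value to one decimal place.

-72.8°F

Let F be the Fahrenheit reading. The Rankine reading is R = 1·F + 459.67.
Require F + R = 314.1: (2)·F + 459.67 = 314.1.
F = (314.1 - 459.67) / (2) = -72.8.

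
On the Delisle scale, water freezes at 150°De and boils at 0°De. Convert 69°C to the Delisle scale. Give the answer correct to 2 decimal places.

Linearly onto the Delisle scale: 150 + (69.0000 / 100) × (0 - 150) = 46.50°De.

46.50°De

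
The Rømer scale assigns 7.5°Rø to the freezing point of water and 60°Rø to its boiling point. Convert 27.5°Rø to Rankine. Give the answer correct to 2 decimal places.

560.24°R

Linear interpolation between the fixed points: C = (27.5 - 7.5) × 100 / (60 - 7.5) = 38.0952°C.
Then 38.0952 × 1.8 + 491.67 = 560.24°R.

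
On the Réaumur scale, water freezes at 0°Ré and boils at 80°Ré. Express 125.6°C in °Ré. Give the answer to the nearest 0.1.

Linearly onto the Réaumur scale: 0 + (125.6000 / 100) × (80 - 0) = 100.5°Ré.

100.5°Ré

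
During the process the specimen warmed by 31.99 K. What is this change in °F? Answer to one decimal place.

Only the scale ratio 1.8 matters for a change in temperature.
31.99 × 1.8 = 57.6.

57.6°F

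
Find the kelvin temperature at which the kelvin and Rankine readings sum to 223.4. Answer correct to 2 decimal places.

Let K be the kelvin reading. The Rankine reading is R = 1.8·K.
Require K + R = 223.4: (2.8)·K = 223.4.
K = (223.4) / (2.8) = 79.79.

79.79 K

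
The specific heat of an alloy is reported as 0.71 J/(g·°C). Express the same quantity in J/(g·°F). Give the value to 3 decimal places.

The quantity depends on a temperature interval, so only the ratio of degree sizes applies; the offset between the scales is irrelevant.
A change of 1°F is a change of 5/9°C, so per °F the value is 0.71 × 5/9 = 0.394.

0.394 J/(g·°F)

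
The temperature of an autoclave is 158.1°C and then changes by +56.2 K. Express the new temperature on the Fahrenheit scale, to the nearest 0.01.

The 56.2 K change is an interval; Kelvin and Celsius degrees are the same size, so ΔC = +56.2°C.
Final Celsius temperature: 158.1000 + 56.2000 = 214.3000°C.
In Fahrenheit: 214.3000 × 1.8 + 32 = 417.74°F.

417.74°F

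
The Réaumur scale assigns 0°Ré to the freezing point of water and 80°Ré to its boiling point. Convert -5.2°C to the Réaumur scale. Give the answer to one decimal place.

Linearly onto the Réaumur scale: 0 + (-5.2000 / 100) × (80 - 0) = -4.2°Ré.

-4.2°Ré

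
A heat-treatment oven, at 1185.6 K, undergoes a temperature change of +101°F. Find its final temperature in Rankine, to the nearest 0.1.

Initial temperature in Celsius: 1185.6 - 273.15 = 912.4500°C.
The 101°F change is an interval, so only the factor 5/9 applies: +101 × 5/9 = +56.1111°C.
Final Celsius temperature: 912.4500 + 56.1111 = 968.5611°C.
In Rankine: 968.5611 × 1.8 + 491.67 = 2235.1°R.

2235.1°R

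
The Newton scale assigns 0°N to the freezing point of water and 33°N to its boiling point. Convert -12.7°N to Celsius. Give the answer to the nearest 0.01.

Linear interpolation between the fixed points: C = (-12.7 - 0) × 100 / (33 - 0) = -38.4848°C.

-38.48°C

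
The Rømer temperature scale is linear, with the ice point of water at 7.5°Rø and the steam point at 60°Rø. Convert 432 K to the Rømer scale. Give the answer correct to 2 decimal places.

First in Celsius: 432 - 273.15 = 158.8500°C.
Linearly onto the Rømer scale: 7.5 + (158.8500 / 100) × (60 - 7.5) = 90.90°Rø.

90.90°Rø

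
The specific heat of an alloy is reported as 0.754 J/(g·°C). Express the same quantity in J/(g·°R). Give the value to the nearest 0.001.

0.419 J/(g·°R)

Since only a temperature interval is involved, the additive offset between the scales drops out.
A change of 1°R is a change of 5/9°C, so per °R the value is 0.754 × 5/9 = 0.419.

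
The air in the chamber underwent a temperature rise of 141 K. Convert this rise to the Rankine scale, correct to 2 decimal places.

253.80°R

An interval of 1 K corresponds to 1.8°R.
141 × 1.8 = 253.80.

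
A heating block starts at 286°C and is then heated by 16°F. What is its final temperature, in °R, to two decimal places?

The 16°F change is an interval, so only the factor 5/9 applies: +16 × 5/9 = +8.8889°C.
Final Celsius temperature: 286.0000 + 8.8889 = 294.8889°C.
In Rankine: 294.8889 × 1.8 + 491.67 = 1022.47°R.

1022.47°R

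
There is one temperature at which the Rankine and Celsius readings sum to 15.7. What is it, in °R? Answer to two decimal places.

185.69°R

Let R be the Rankine reading. The Celsius reading is C = 5/9·R - 273.15.
Require R + C = 15.7: (14/9)·R - 273.15 = 15.7.
R = (15.7 + 273.15) / (14/9) = 185.69.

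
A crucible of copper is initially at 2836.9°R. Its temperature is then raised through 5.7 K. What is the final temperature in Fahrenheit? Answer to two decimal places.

2387.49°F

Initial temperature in Celsius: (2836.9 - 491.67) × 5/9 = 1302.9056°C.
The 5.7 K change is an interval; Kelvin and Celsius degrees are the same size, so ΔC = +5.7°C.
Final Celsius temperature: 1302.9056 + 5.7000 = 1308.6056°C.
In Fahrenheit: 1308.6056 × 1.8 + 32 = 2387.49°F.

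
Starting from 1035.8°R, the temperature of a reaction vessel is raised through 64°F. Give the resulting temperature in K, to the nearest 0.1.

Initial temperature in Celsius: (1035.8 - 491.67) × 5/9 = 302.2944°C.
The 64°F change is an interval, so only the factor 5/9 applies: +64 × 5/9 = +35.5556°C.
Final Celsius temperature: 302.2944 + 35.5556 = 337.8500°C.
In kelvin: 337.8500 + 273.15 = 611.0 K.

611.0 K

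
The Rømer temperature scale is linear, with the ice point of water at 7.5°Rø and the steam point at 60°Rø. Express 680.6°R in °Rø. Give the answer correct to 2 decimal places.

62.60°Rø

First in Celsius: (680.6 - 491.67) × 5/9 = 104.9611°C.
Linearly onto the Rømer scale: 7.5 + (104.9611 / 100) × (60 - 7.5) = 62.60°Rø.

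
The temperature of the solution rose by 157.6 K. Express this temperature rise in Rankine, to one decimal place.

Only the scale ratio 1.8 matters for a change in temperature.
157.6 × 1.8 = 283.7.

283.7°R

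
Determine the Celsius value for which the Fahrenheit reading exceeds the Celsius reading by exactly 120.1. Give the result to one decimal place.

110.1°C

Let C be the Celsius reading. The Fahrenheit reading is F = 1.8·C + 32.
Require F - C = 120.1: (0.8)·C + 32 = 120.1.
C = (120.1 - 32) / (0.8) = 110.1.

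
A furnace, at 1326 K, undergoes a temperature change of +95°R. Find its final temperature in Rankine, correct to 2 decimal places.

2481.80°R

Initial temperature in Celsius: 1326 - 273.15 = 1052.8500°C.
The 95°R change is an interval, so only the factor 5/9 applies: +95 × 5/9 = +52.7778°C.
Final Celsius temperature: 1052.8500 + 52.7778 = 1105.6278°C.
In Rankine: 1105.6278 × 1.8 + 491.67 = 2481.80°R.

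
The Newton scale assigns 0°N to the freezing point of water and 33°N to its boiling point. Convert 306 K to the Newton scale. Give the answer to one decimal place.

First in Celsius: 306 - 273.15 = 32.8500°C.
Linearly onto the Newton scale: 0 + (32.8500 / 100) × (33 - 0) = 10.8°N.

10.8°N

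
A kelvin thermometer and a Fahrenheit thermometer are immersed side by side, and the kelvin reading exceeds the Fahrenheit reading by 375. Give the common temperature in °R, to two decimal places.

Let x be the kelvin reading; then the Fahrenheit reading is 1.8·x - 459.67.
(1.8·x - 459.67) - x = -375  ⇒  (0.8)·x = 84.67  ⇒  x = 105.8375 K.
In Celsius: 105.8375 - 273.15 = -167.3125°C.
In Rankine: -167.3125 × 1.8 + 491.67 = 190.51°R.

190.51°R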